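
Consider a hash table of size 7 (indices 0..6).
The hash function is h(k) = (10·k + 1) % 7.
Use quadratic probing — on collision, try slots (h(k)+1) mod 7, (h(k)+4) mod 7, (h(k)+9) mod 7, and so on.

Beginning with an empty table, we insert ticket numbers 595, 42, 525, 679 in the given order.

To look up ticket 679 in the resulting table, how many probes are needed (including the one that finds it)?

4

595 hashes to 1; slot 1 is free → place at 1.
42 hashes to 1; 1 taken → place at 2.
525 hashes to 1; 1,2 taken → place at 5.
679 hashes to 1; 1,2,5 taken → place at 3.
Table: [-, 595, 42, 679, -, 525, -]
Lookup 679: h=1, probe 1,2,5,3 → found at 3.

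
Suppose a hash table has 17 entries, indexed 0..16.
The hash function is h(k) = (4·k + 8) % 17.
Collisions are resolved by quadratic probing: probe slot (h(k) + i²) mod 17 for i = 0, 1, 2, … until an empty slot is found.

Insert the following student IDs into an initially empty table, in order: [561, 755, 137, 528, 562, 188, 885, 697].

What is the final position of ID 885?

11

561: h=8 → slot 8
755: h=2 → slot 2
137: h=12 → slot 12
528: h=12, probe 12,13 → slot 13
562: h=12, probe 12,13,16 → slot 16
188: h=12, probe 12,13,16,4 → slot 4
885: h=12, probe 12,13,16,4,11 → slot 11
697: h=8, probe 8,9 → slot 9
Table: [∅, ∅, 755, ∅, 188, ∅, ∅, ∅, 561, 697, ∅, 885, 137, 528, ∅, ∅, 562]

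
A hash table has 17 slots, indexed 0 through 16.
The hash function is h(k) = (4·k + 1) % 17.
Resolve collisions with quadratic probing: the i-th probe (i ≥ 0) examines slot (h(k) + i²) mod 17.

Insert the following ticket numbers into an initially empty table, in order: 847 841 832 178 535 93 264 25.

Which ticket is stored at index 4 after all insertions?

Insert 847: h=6, slot 6 empty → index 6.
Insert 841: h=16, slot 16 empty → index 16.
Insert 832: h=14, slot 14 empty → index 14.
Insert 178: h=16, slot 16 occupied → index 0.
Insert 535: h=16, slots 16,0 occupied → index 3.
Insert 93: h=16, slots 16,0,3 occupied → index 8.
Insert 264: h=3, slot 3 occupied → index 4.
Insert 25: h=16, slots 16,0,3,8 occupied → index 15.
Table: [178, -, -, 535, 264, -, 847, -, 93, -, -, -, -, -, 832, 25, 841]

264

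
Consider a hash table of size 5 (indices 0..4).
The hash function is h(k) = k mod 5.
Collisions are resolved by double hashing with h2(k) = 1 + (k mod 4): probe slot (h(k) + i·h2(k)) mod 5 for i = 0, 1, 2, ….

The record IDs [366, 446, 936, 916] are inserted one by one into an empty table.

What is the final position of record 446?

Insert 366: h=1, slot 1 empty -> index 1.
Insert 446: h=1, h2=3, slot 1 occupied -> index 4.
Insert 936: h=1, h2=1, slot 1 occupied -> index 2.
Insert 916: h=1, h2=1, slots 1,2 occupied -> index 3.
Table: [—, 366, 936, 916, 446]

4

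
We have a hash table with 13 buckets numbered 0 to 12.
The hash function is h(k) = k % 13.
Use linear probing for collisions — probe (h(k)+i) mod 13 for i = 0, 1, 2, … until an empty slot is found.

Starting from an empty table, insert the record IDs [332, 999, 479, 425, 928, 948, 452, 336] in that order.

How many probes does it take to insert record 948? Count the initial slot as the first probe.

Insert 332: h=7, slot 7 empty => index 7.
Insert 999: h=11, slot 11 empty => index 11.
Insert 479: h=11, slot 11 occupied => index 12.
Insert 425: h=9, slot 9 empty => index 9.
Insert 928: h=5, slot 5 empty => index 5.
Insert 948: h=12, slot 12 occupied => index 0.
Insert 452: h=10, slot 10 empty => index 10.
Insert 336: h=11, slots 11,12,0 occupied => index 1.
Table: [948, 336, ., ., ., 928, ., 332, ., 425, 452, 999, 479]

2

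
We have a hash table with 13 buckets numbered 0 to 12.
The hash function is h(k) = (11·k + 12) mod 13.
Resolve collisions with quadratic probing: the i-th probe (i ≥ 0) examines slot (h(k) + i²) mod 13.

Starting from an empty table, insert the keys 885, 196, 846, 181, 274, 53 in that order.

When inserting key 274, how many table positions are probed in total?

885 hashes to 10; slot 10 is free → place at 10.
196 hashes to 10; 10 taken → place at 11.
846 hashes to 10; 10,11 taken → place at 1.
181 hashes to 1; 1 taken → place at 2.
274 hashes to 10; 10,11,1 taken → place at 6.
53 hashes to 10; 10,11,1,6 taken → place at 0.
Table: [53, 846, 181, —, —, —, 274, —, —, —, 885, 196, —]

4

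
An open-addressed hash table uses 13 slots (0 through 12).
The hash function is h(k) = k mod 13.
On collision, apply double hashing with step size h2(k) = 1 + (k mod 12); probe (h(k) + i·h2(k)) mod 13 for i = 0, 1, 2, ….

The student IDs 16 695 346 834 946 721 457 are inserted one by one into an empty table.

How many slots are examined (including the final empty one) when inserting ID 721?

16: h=3 -> slot 3
695: h=6 -> slot 6
346: h=8 -> slot 8
834: h=2 -> slot 2
946: h=10 -> slot 10
721: h=6, h2=2, probe 6,8,10,12 -> slot 12
457: h=2, h2=2, probe 2,4 -> slot 4
Table: [_, _, 834, 16, 457, _, 695, _, 346, _, 946, _, 721]

4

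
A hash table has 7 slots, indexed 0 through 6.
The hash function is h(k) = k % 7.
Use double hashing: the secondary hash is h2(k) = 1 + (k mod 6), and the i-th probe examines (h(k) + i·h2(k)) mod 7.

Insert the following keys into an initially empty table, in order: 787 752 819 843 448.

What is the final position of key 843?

Insert 787: h=3, slot 3 empty => index 3.
Insert 752: h=3, h2=3, slot 3 occupied => index 6.
Insert 819: h=0, slot 0 empty => index 0.
Insert 843: h=3, h2=4, slots 3,0 occupied => index 4.
Insert 448: h=0, h2=5, slot 0 occupied => index 5.
Table: [819, ., ., 787, 843, 448, 752]

4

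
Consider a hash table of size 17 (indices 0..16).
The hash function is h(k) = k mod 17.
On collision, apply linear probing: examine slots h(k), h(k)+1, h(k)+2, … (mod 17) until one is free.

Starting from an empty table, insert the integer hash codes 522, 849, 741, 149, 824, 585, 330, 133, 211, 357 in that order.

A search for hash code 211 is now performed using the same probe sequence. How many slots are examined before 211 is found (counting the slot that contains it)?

522: h=12 → slot 12
849: h=16 → slot 16
741: h=10 → slot 10
149: h=13 → slot 13
824: h=8 → slot 8
585: h=7 → slot 7
330: h=7, probe 7,8,9 → slot 9
133: h=14 → slot 14
211: h=7, probe 7,8,9,10,11 → slot 11
357: h=0 → slot 0
Table: [357, -, -, -, -, -, -, 585, 824, 330, 741, 211, 522, 149, 133, -, 849]
Lookup 211: h=7, probe 7,8,9,10,11 → found at 11.

5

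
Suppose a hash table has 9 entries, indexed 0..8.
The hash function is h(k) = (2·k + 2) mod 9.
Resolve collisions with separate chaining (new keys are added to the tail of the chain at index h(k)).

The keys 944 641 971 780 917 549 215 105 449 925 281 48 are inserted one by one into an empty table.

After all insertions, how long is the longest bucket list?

Insert 944: h=0, bucket 0 empty -> new chain.
Insert 641: h=6, bucket 6 empty -> new chain.
Insert 971: h=0, bucket 0 nonempty -> append to chain.
Insert 780: h=5, bucket 5 empty -> new chain.
Insert 917: h=0, bucket 0 nonempty -> append to chain.
Insert 549: h=2, bucket 2 empty -> new chain.
Insert 215: h=0, bucket 0 nonempty -> append to chain.
Insert 105: h=5, bucket 5 nonempty -> append to chain.
Insert 449: h=0, bucket 0 nonempty -> append to chain.
Insert 925: h=7, bucket 7 empty -> new chain.
Insert 281: h=6, bucket 6 nonempty -> append to chain.
Insert 48: h=8, bucket 8 empty -> new chain.
Final buckets:
0: 944 -> 971 -> 917 -> 215 -> 449
1: -
2: 549
3: -
4: -
5: 780 -> 105
6: 641 -> 281
7: 925
8: 48

5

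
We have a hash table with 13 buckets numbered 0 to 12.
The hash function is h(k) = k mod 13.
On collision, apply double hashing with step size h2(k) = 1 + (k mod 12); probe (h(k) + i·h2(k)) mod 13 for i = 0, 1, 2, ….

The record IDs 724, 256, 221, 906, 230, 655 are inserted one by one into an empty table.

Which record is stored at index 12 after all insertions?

724 hashes to 9; slot 9 is free => place at 9.
256 hashes to 9, h2=5; 9 taken => place at 1.
221 hashes to 0; slot 0 is free => place at 0.
906 hashes to 9, h2=7; 9 taken => place at 3.
230 hashes to 9, h2=3; 9 taken => place at 12.
655 hashes to 5; slot 5 is free => place at 5.
Table: [221, 256, —, 906, —, 655, —, —, —, 724, —, —, 230]

230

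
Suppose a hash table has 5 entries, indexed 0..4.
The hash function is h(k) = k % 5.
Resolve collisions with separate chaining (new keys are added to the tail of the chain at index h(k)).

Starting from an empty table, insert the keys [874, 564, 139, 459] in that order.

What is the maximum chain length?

4

874 → bucket 4
564 → bucket 4 (collision)
139 → bucket 4 (collision)
459 → bucket 4 (collision)
Final buckets:
0: _
1: _
2: _
3: _
4: 874 -> 564 -> 139 -> 459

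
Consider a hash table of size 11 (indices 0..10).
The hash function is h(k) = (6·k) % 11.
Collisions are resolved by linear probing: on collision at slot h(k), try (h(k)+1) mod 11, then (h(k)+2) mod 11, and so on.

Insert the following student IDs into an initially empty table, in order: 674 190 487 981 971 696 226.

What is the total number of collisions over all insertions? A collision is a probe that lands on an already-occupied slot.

10

674: h=7 => slot 7
190: h=7, probe 7,8 => slot 8
487: h=7, probe 7,8,9 => slot 9
981: h=1 => slot 1
971: h=7, probe 7,8,9,10 => slot 10
696: h=7, probe 7,8,9,10,0 => slot 0
226: h=3 => slot 3
Table: [696, 981, —, 226, —, —, —, 674, 190, 487, 971]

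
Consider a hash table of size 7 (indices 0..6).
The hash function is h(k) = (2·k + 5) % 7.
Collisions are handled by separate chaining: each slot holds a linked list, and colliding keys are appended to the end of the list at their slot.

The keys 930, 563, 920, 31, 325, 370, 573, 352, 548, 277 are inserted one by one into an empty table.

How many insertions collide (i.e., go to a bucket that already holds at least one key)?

6

930 → bucket 3
563 → bucket 4
920 → bucket 4 (collision)
31 → bucket 4 (collision)
325 → bucket 4 (collision)
370 → bucket 3 (collision)
573 → bucket 3 (collision)
352 → bucket 2
548 → bucket 2 (collision)
277 → bucket 6
Final buckets:
0: .
1: .
2: 352 -> 548
3: 930 -> 370 -> 573
4: 563 -> 920 -> 31 -> 325
5: .
6: 277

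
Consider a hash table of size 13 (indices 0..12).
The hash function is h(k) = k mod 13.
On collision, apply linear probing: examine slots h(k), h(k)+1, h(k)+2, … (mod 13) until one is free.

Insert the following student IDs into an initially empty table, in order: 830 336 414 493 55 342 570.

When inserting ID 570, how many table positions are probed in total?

Insert 830: h=11, slot 11 empty => index 11.
Insert 336: h=11, slot 11 occupied => index 12.
Insert 414: h=11, slots 11,12 occupied => index 0.
Insert 493: h=12, slots 12,0 occupied => index 1.
Insert 55: h=3, slot 3 empty => index 3.
Insert 342: h=4, slot 4 empty => index 4.
Insert 570: h=11, slots 11,12,0,1 occupied => index 2.
Table: [414, 493, 570, 55, 342, -, -, -, -, -, -, 830, 336]

5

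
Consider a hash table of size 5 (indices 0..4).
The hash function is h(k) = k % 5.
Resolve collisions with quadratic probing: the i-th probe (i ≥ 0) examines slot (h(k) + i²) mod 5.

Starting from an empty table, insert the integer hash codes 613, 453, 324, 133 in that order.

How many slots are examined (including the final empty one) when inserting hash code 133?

613 hashes to 3; slot 3 is free => place at 3.
453 hashes to 3; 3 taken => place at 4.
324 hashes to 4; 4 taken => place at 0.
133 hashes to 3; 3,4 taken => place at 2.
Table: [324, _, 133, 613, 453]

3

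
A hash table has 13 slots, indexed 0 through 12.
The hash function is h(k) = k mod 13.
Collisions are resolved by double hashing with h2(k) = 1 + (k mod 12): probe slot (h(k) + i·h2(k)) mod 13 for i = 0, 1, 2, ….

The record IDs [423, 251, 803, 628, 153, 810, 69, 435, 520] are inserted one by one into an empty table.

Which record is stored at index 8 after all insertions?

69

423: h=7 => slot 7
251: h=4 => slot 4
803: h=10 => slot 10
628: h=4, h2=5, probe 4,9 => slot 9
153: h=10, h2=10, probe 10,7,4,1 => slot 1
810: h=4, h2=7, probe 4,11 => slot 11
69: h=4, h2=10, probe 4,1,11,8 => slot 8
435: h=6 => slot 6
520: h=0 => slot 0
Table: [520, 153, ∅, ∅, 251, ∅, 435, 423, 69, 628, 803, 810, ∅]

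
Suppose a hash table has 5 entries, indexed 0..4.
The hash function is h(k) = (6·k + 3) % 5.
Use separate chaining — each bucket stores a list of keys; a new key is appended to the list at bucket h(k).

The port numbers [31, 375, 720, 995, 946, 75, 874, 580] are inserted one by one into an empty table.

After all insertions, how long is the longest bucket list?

31 → bucket 4
375 → bucket 3
720 → bucket 3 (collision)
995 → bucket 3 (collision)
946 → bucket 4 (collision)
75 → bucket 3 (collision)
874 → bucket 2
580 → bucket 3 (collision)
Final buckets:
0: ∅
1: ∅
2: 874
3: 375 -> 720 -> 995 -> 75 -> 580
4: 31 -> 946

5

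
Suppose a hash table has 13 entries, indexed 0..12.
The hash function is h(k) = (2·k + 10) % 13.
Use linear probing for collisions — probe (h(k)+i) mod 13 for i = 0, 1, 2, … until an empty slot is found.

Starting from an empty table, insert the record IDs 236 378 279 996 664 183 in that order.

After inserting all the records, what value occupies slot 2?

Insert 236: h=1, slot 1 empty => index 1.
Insert 378: h=12, slot 12 empty => index 12.
Insert 279: h=9, slot 9 empty => index 9.
Insert 996: h=0, slot 0 empty => index 0.
Insert 664: h=12, slots 12,0,1 occupied => index 2.
Insert 183: h=12, slots 12,0,1,2 occupied => index 3.
Table: [996, 236, 664, 183, —, —, —, —, —, 279, —, —, 378]

664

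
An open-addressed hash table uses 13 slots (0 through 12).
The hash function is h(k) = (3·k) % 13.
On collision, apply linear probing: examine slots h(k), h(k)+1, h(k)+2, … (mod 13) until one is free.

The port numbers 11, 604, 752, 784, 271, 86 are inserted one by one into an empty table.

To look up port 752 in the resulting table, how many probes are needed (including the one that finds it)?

2

Insert 11: h=7, slot 7 empty => index 7.
Insert 604: h=5, slot 5 empty => index 5.
Insert 752: h=7, slot 7 occupied => index 8.
Insert 784: h=12, slot 12 empty => index 12.
Insert 271: h=7, slots 7,8 occupied => index 9.
Insert 86: h=11, slot 11 empty => index 11.
Table: [—, —, —, —, —, 604, —, 11, 752, 271, —, 86, 784]
Lookup 752: h=7, probe 7,8 → found at 8.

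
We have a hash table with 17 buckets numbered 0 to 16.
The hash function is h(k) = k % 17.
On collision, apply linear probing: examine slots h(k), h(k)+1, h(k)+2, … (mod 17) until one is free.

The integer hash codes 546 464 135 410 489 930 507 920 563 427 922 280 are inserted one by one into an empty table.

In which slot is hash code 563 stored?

6

Insert 546: h=2, slot 2 empty -> index 2.
Insert 464: h=5, slot 5 empty -> index 5.
Insert 135: h=16, slot 16 empty -> index 16.
Insert 410: h=2, slot 2 occupied -> index 3.
Insert 489: h=13, slot 13 empty -> index 13.
Insert 930: h=12, slot 12 empty -> index 12.
Insert 507: h=14, slot 14 empty -> index 14.
Insert 920: h=2, slots 2,3 occupied -> index 4.
Insert 563: h=2, slots 2,3,4,5 occupied -> index 6.
Insert 427: h=2, slots 2,3,4,5,6 occupied -> index 7.
Insert 922: h=4, slots 4,5,6,7 occupied -> index 8.
Insert 280: h=8, slot 8 occupied -> index 9.
Table: [—, —, 546, 410, 920, 464, 563, 427, 922, 280, —, —, 930, 489, 507, —, 135]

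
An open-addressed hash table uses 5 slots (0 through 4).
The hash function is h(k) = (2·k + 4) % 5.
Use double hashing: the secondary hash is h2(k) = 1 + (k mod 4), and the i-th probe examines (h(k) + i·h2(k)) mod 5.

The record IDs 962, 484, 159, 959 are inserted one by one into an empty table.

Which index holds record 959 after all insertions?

0

962 hashes to 3; slot 3 is free → place at 3.
484 hashes to 2; slot 2 is free → place at 2.
159 hashes to 2, h2=4; 2 taken → place at 1.
959 hashes to 2, h2=4; 2,1 taken → place at 0.
Table: [959, 159, 484, 962, _]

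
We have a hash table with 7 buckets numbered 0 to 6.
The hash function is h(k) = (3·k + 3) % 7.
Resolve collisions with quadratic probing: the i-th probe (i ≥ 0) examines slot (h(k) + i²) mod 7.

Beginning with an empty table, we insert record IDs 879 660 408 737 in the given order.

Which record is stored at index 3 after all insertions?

408

879: h=1 → slot 1
660: h=2 → slot 2
408: h=2, probe 2,3 → slot 3
737: h=2, probe 2,3,6 → slot 6
Table: [-, 879, 660, 408, -, -, 737]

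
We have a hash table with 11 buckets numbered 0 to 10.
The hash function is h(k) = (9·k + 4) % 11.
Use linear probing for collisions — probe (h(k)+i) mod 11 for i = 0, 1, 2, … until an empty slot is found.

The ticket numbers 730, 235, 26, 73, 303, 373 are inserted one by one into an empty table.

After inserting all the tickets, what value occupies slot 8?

730 hashes to 7; slot 7 is free -> place at 7.
235 hashes to 7; 7 taken -> place at 8.
26 hashes to 7; 7,8 taken -> place at 9.
73 hashes to 1; slot 1 is free -> place at 1.
303 hashes to 3; slot 3 is free -> place at 3.
373 hashes to 6; slot 6 is free -> place at 6.
Table: [_, 73, _, 303, _, _, 373, 730, 235, 26, _]

235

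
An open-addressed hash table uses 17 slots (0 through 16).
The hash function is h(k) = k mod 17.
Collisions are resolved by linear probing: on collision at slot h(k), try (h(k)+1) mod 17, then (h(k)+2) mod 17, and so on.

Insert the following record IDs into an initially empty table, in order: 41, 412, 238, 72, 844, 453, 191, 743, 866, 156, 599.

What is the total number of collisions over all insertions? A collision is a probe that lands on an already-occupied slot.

41: h=7 => slot 7
412: h=4 => slot 4
238: h=0 => slot 0
72: h=4, probe 4,5 => slot 5
844: h=11 => slot 11
453: h=11, probe 11,12 => slot 12
191: h=4, probe 4,5,6 => slot 6
743: h=12, probe 12,13 => slot 13
866: h=16 => slot 16
156: h=3 => slot 3
599: h=4, probe 4,5,6,7,8 => slot 8
Table: [238, _, _, 156, 412, 72, 191, 41, 599, _, _, 844, 453, 743, _, _, 866]

9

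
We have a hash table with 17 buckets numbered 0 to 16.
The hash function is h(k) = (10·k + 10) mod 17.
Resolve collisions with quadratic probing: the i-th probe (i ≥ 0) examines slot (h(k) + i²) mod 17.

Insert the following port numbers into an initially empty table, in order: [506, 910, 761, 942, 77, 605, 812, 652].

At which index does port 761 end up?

Insert 506: h=4, slot 4 empty -> index 4.
Insert 910: h=15, slot 15 empty -> index 15.
Insert 761: h=4, slot 4 occupied -> index 5.
Insert 942: h=12, slot 12 empty -> index 12.
Insert 77: h=15, slot 15 occupied -> index 16.
Insert 605: h=8, slot 8 empty -> index 8.
Insert 812: h=4, slots 4,5,8 occupied -> index 13.
Insert 652: h=2, slot 2 empty -> index 2.
Table: [—, —, 652, —, 506, 761, —, —, 605, —, —, —, 942, 812, —, 910, 77]

5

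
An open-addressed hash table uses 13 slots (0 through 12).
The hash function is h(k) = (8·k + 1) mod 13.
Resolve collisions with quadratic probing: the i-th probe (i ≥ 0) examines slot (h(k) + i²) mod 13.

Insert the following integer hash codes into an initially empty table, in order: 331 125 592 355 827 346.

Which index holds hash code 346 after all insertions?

4

331 hashes to 10; slot 10 is free -> place at 10.
125 hashes to 0; slot 0 is free -> place at 0.
592 hashes to 5; slot 5 is free -> place at 5.
355 hashes to 7; slot 7 is free -> place at 7.
827 hashes to 0; 0 taken -> place at 1.
346 hashes to 0; 0,1 taken -> place at 4.
Table: [125, 827, ∅, ∅, 346, 592, ∅, 355, ∅, ∅, 331, ∅, ∅]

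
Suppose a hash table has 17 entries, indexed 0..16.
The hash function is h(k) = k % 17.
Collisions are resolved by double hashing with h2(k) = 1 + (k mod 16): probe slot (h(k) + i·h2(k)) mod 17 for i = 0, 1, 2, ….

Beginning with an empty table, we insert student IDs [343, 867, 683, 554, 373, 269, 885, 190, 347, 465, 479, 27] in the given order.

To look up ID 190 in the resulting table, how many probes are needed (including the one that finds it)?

5

Insert 343: h=3, slot 3 empty → index 3.
Insert 867: h=0, slot 0 empty → index 0.
Insert 683: h=3, h2=12, slot 3 occupied → index 15.
Insert 554: h=10, slot 10 empty → index 10.
Insert 373: h=16, slot 16 empty → index 16.
Insert 269: h=14, slot 14 empty → index 14.
Insert 885: h=1, slot 1 empty → index 1.
Insert 190: h=3, h2=15, slots 3,1,16,14 occupied → index 12.
Insert 347: h=7, slot 7 empty → index 7.
Insert 465: h=6, slot 6 empty → index 6.
Insert 479: h=3, h2=16, slot 3 occupied → index 2.
Insert 27: h=10, h2=12, slot 10 occupied → index 5.
Table: [867, 885, 479, 343, -, 27, 465, 347, -, -, 554, -, 190, -, 269, 683, 373]
Lookup 190: h=3, h2=15, probe 3,1,16,14,12 → found at 12.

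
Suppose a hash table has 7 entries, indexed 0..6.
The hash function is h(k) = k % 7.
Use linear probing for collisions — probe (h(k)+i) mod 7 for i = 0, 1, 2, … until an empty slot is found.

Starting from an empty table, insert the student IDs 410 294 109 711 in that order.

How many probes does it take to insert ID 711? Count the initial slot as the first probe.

410 hashes to 4; slot 4 is free => place at 4.
294 hashes to 0; slot 0 is free => place at 0.
109 hashes to 4; 4 taken => place at 5.
711 hashes to 4; 4,5 taken => place at 6.
Table: [294, _, _, _, 410, 109, 711]

3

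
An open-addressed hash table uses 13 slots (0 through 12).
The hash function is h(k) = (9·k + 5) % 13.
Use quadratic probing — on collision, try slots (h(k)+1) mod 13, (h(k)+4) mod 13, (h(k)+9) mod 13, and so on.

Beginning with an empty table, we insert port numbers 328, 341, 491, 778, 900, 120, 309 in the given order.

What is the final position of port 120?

328: h=6 => slot 6
341: h=6, probe 6,7 => slot 7
491: h=4 => slot 4
778: h=0 => slot 0
900: h=6, probe 6,7,10 => slot 10
120: h=6, probe 6,7,10,2 => slot 2
309: h=4, probe 4,5 => slot 5
Table: [778, _, 120, _, 491, 309, 328, 341, _, _, 900, _, _]

2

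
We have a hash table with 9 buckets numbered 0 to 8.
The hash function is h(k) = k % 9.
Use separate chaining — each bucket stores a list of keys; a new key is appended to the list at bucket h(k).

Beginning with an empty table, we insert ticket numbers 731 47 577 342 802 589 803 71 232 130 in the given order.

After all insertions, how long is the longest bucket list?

731 -> bucket 2
47 -> bucket 2 (collision)
577 -> bucket 1
342 -> bucket 0
802 -> bucket 1 (collision)
589 -> bucket 4
803 -> bucket 2 (collision)
71 -> bucket 8
232 -> bucket 7
130 -> bucket 4 (collision)
Final buckets:
0: 342
1: 577 -> 802
2: 731 -> 47 -> 803
3: —
4: 589 -> 130
5: —
6: —
7: 232
8: 71

3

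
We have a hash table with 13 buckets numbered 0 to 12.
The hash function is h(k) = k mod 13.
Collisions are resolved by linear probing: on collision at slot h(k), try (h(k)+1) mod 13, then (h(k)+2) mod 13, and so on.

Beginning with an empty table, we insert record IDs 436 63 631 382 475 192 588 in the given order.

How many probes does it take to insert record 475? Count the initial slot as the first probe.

Insert 436: h=7, slot 7 empty → index 7.
Insert 63: h=11, slot 11 empty → index 11.
Insert 631: h=7, slot 7 occupied → index 8.
Insert 382: h=5, slot 5 empty → index 5.
Insert 475: h=7, slots 7,8 occupied → index 9.
Insert 192: h=10, slot 10 empty → index 10.
Insert 588: h=3, slot 3 empty → index 3.
Table: [., ., ., 588, ., 382, ., 436, 631, 475, 192, 63, .]

3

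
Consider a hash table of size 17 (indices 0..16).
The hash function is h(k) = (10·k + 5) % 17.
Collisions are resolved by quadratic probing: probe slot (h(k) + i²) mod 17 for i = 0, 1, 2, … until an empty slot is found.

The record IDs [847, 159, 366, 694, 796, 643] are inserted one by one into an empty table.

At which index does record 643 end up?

8

847: h=9 => slot 9
159: h=14 => slot 14
366: h=10 => slot 10
694: h=9, probe 9,10,13 => slot 13
796: h=9, probe 9,10,13,1 => slot 1
643: h=9, probe 9,10,13,1,8 => slot 8
Table: [∅, 796, ∅, ∅, ∅, ∅, ∅, ∅, 643, 847, 366, ∅, ∅, 694, 159, ∅, ∅]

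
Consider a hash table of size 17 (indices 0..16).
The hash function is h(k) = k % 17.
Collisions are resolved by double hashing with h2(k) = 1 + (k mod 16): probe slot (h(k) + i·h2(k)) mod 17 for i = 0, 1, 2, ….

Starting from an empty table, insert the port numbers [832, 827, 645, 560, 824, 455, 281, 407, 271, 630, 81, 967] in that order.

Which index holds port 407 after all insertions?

7

Insert 832: h=16, slot 16 empty -> index 16.
Insert 827: h=11, slot 11 empty -> index 11.
Insert 645: h=16, h2=6, slot 16 occupied -> index 5.
Insert 560: h=16, h2=1, slot 16 occupied -> index 0.
Insert 824: h=8, slot 8 empty -> index 8.
Insert 455: h=13, slot 13 empty -> index 13.
Insert 281: h=9, slot 9 empty -> index 9.
Insert 407: h=16, h2=8, slot 16 occupied -> index 7.
Insert 271: h=16, h2=16, slot 16 occupied -> index 15.
Insert 630: h=1, slot 1 empty -> index 1.
Insert 81: h=13, h2=2, slots 13,15,0 occupied -> index 2.
Insert 967: h=15, h2=8, slot 15 occupied -> index 6.
Table: [560, 630, 81, —, —, 645, 967, 407, 824, 281, —, 827, —, 455, —, 271, 832]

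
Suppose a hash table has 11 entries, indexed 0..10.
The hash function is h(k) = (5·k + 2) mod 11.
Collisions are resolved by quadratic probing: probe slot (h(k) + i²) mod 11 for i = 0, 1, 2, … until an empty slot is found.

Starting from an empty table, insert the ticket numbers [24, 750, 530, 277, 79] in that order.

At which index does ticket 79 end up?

24 hashes to 1; slot 1 is free -> place at 1.
750 hashes to 1; 1 taken -> place at 2.
530 hashes to 1; 1,2 taken -> place at 5.
277 hashes to 1; 1,2,5 taken -> place at 10.
79 hashes to 1; 1,2,5,10 taken -> place at 6.
Table: [_, 24, 750, _, _, 530, 79, _, _, _, 277]

6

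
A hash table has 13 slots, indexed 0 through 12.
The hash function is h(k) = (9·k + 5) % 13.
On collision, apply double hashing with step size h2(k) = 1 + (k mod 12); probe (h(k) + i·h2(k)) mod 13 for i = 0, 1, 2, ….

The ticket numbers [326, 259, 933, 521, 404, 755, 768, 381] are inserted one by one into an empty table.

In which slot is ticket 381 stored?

12

326: h=1 => slot 1
259: h=9 => slot 9
933: h=4 => slot 4
521: h=1, h2=6, probe 1,7 => slot 7
404: h=1, h2=9, probe 1,10 => slot 10
755: h=1, h2=12, probe 1,0 => slot 0
768: h=1, h2=1, probe 1,2 => slot 2
381: h=2, h2=10, probe 2,12 => slot 12
Table: [755, 326, 768, ., 933, ., ., 521, ., 259, 404, ., 381]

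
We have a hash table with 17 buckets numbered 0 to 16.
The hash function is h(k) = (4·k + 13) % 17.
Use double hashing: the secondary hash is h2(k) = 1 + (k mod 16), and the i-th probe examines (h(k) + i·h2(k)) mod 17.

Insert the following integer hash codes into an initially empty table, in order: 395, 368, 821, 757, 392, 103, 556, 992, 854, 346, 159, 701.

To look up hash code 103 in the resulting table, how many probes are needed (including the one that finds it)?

2

395: h=12 => slot 12
368: h=6 => slot 6
821: h=16 => slot 16
757: h=15 => slot 15
392: h=0 => slot 0
103: h=0, h2=8, probe 0,8 => slot 8
556: h=10 => slot 10
992: h=3 => slot 3
854: h=12, h2=7, probe 12,2 => slot 2
346: h=3, h2=11, probe 3,14 => slot 14
159: h=3, h2=16, probe 3,2,1 => slot 1
701: h=12, h2=14, probe 12,9 => slot 9
Table: [392, 159, 854, 992, ∅, ∅, 368, ∅, 103, 701, 556, ∅, 395, ∅, 346, 757, 821]
Lookup 103: h=0, h2=8, probe 0,8 → found at 8.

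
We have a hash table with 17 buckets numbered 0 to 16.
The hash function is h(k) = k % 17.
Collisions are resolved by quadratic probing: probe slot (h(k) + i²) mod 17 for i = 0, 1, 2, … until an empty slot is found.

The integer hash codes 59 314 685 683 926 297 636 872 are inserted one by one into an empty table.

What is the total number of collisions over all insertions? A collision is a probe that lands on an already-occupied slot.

7

Insert 59: h=8, slot 8 empty -> index 8.
Insert 314: h=8, slot 8 occupied -> index 9.
Insert 685: h=5, slot 5 empty -> index 5.
Insert 683: h=3, slot 3 empty -> index 3.
Insert 926: h=8, slots 8,9 occupied -> index 12.
Insert 297: h=8, slots 8,9,12 occupied -> index 0.
Insert 636: h=7, slot 7 empty -> index 7.
Insert 872: h=5, slot 5 occupied -> index 6.
Table: [297, _, _, 683, _, 685, 872, 636, 59, 314, _, _, 926, _, _, _, _]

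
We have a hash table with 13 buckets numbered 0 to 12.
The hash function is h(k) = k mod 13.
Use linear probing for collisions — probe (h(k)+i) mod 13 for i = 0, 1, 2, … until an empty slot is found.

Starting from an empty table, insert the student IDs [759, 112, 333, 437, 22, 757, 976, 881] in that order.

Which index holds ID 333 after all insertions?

759 hashes to 5; slot 5 is free -> place at 5.
112 hashes to 8; slot 8 is free -> place at 8.
333 hashes to 8; 8 taken -> place at 9.
437 hashes to 8; 8,9 taken -> place at 10.
22 hashes to 9; 9,10 taken -> place at 11.
757 hashes to 3; slot 3 is free -> place at 3.
976 hashes to 1; slot 1 is free -> place at 1.
881 hashes to 10; 10,11 taken -> place at 12.
Table: [_, 976, _, 757, _, 759, _, _, 112, 333, 437, 22, 881]

9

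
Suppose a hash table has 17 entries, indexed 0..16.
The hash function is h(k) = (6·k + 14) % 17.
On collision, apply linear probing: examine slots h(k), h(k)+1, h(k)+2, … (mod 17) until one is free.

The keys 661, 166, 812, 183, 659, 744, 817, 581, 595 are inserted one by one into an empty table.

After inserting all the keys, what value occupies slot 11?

Insert 661: h=2, slot 2 empty -> index 2.
Insert 166: h=7, slot 7 empty -> index 7.
Insert 812: h=7, slot 7 occupied -> index 8.
Insert 183: h=7, slots 7,8 occupied -> index 9.
Insert 659: h=7, slots 7,8,9 occupied -> index 10.
Insert 744: h=7, slots 7,8,9,10 occupied -> index 11.
Insert 817: h=3, slot 3 empty -> index 3.
Insert 581: h=15, slot 15 empty -> index 15.
Insert 595: h=14, slot 14 empty -> index 14.
Table: [—, —, 661, 817, —, —, —, 166, 812, 183, 659, 744, —, —, 595, 581, —]

744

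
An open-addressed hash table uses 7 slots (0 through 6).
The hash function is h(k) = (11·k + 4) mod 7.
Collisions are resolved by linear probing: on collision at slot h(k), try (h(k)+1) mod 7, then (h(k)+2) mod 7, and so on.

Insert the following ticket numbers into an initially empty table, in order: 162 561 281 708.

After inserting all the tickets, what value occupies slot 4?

Insert 162: h=1, slot 1 empty -> index 1.
Insert 561: h=1, slot 1 occupied -> index 2.
Insert 281: h=1, slots 1,2 occupied -> index 3.
Insert 708: h=1, slots 1,2,3 occupied -> index 4.
Table: [-, 162, 561, 281, 708, -, -]

708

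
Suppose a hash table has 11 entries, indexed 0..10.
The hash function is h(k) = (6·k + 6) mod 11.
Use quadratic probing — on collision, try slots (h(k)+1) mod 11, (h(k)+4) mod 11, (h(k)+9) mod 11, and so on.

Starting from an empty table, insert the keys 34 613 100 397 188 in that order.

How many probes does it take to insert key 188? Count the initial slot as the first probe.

5

Insert 34: h=1, slot 1 empty => index 1.
Insert 613: h=10, slot 10 empty => index 10.
Insert 100: h=1, slot 1 occupied => index 2.
Insert 397: h=1, slots 1,2 occupied => index 5.
Insert 188: h=1, slots 1,2,5,10 occupied => index 6.
Table: [—, 34, 100, —, —, 397, 188, —, —, —, 613]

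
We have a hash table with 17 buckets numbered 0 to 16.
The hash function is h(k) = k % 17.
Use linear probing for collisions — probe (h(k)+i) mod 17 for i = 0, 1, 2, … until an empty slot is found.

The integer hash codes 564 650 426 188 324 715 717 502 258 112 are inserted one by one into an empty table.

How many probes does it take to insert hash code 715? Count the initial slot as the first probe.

564: h=3 -> slot 3
650: h=4 -> slot 4
426: h=1 -> slot 1
188: h=1, probe 1,2 -> slot 2
324: h=1, probe 1,2,3,4,5 -> slot 5
715: h=1, probe 1,2,3,4,5,6 -> slot 6
717: h=3, probe 3,4,5,6,7 -> slot 7
502: h=9 -> slot 9
258: h=3, probe 3,4,5,6,7,8 -> slot 8
112: h=10 -> slot 10
Table: [., 426, 188, 564, 650, 324, 715, 717, 258, 502, 112, ., ., ., ., ., .]

6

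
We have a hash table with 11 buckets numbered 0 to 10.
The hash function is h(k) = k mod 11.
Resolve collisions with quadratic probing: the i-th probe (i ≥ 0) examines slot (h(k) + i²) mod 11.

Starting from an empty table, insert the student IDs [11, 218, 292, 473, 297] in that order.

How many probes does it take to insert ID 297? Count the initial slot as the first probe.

3

11: h=0 → slot 0
218: h=9 → slot 9
292: h=6 → slot 6
473: h=0, probe 0,1 → slot 1
297: h=0, probe 0,1,4 → slot 4
Table: [11, 473, —, —, 297, —, 292, —, —, 218, —]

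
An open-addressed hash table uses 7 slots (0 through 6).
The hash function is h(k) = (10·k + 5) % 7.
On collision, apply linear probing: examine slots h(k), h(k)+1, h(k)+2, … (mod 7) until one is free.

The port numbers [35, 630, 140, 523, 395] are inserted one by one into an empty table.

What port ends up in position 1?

35 hashes to 5; slot 5 is free → place at 5.
630 hashes to 5; 5 taken → place at 6.
140 hashes to 5; 5,6 taken → place at 0.
523 hashes to 6; 6,0 taken → place at 1.
395 hashes to 0; 0,1 taken → place at 2.
Table: [140, 523, 395, ∅, ∅, 35, 630]

523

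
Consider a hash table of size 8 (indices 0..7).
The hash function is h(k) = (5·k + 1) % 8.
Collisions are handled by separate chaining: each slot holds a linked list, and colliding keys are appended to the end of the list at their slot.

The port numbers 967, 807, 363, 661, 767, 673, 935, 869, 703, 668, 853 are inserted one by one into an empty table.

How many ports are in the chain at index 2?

Insert 967: h=4, bucket 4 empty -> new chain.
Insert 807: h=4, bucket 4 nonempty -> append to chain.
Insert 363: h=0, bucket 0 empty -> new chain.
Insert 661: h=2, bucket 2 empty -> new chain.
Insert 767: h=4, bucket 4 nonempty -> append to chain.
Insert 673: h=6, bucket 6 empty -> new chain.
Insert 935: h=4, bucket 4 nonempty -> append to chain.
Insert 869: h=2, bucket 2 nonempty -> append to chain.
Insert 703: h=4, bucket 4 nonempty -> append to chain.
Insert 668: h=5, bucket 5 empty -> new chain.
Insert 853: h=2, bucket 2 nonempty -> append to chain.
Final buckets:
0: 363
1: _
2: 661 -> 869 -> 853
3: _
4: 967 -> 807 -> 767 -> 935 -> 703
5: 668
6: 673
7: _

3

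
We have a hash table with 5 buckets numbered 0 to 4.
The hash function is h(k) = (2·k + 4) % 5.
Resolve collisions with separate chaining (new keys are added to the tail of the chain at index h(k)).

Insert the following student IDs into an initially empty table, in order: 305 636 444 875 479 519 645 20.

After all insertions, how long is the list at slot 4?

Insert 305: h=4, bucket 4 empty → new chain.
Insert 636: h=1, bucket 1 empty → new chain.
Insert 444: h=2, bucket 2 empty → new chain.
Insert 875: h=4, bucket 4 nonempty → append to chain.
Insert 479: h=2, bucket 2 nonempty → append to chain.
Insert 519: h=2, bucket 2 nonempty → append to chain.
Insert 645: h=4, bucket 4 nonempty → append to chain.
Insert 20: h=4, bucket 4 nonempty → append to chain.
Final buckets:
0: -
1: 636
2: 444 -> 479 -> 519
3: -
4: 305 -> 875 -> 645 -> 20

4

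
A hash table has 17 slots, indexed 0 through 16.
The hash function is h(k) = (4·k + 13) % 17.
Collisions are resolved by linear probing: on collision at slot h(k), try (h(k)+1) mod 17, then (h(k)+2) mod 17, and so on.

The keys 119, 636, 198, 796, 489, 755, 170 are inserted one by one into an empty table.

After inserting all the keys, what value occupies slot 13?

119

Insert 119: h=13, slot 13 empty → index 13.
Insert 636: h=7, slot 7 empty → index 7.
Insert 198: h=6, slot 6 empty → index 6.
Insert 796: h=1, slot 1 empty → index 1.
Insert 489: h=14, slot 14 empty → index 14.
Insert 755: h=7, slot 7 occupied → index 8.
Insert 170: h=13, slots 13,14 occupied → index 15.
Table: [., 796, ., ., ., ., 198, 636, 755, ., ., ., ., 119, 489, 170, .]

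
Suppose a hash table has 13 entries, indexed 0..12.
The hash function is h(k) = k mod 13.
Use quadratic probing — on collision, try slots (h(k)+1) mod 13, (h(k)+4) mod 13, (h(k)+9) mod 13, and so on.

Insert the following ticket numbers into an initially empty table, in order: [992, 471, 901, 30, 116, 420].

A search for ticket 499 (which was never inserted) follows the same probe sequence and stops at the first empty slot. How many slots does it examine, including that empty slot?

2

992: h=4 → slot 4
471: h=3 → slot 3
901: h=4, probe 4,5 → slot 5
30: h=4, probe 4,5,8 → slot 8
116: h=12 → slot 12
420: h=4, probe 4,5,8,0 → slot 0
Table: [420, ., ., 471, 992, 901, ., ., 30, ., ., ., 116]
Lookup 499: h=5, probe 5,6 → slot 6 empty, not found.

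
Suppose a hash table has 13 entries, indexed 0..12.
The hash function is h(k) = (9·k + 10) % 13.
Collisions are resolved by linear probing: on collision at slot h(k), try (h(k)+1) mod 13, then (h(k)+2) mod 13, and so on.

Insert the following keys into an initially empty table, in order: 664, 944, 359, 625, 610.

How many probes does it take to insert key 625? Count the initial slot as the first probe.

664: h=6 -> slot 6
944: h=4 -> slot 4
359: h=4, probe 4,5 -> slot 5
625: h=6, probe 6,7 -> slot 7
610: h=1 -> slot 1
Table: [-, 610, -, -, 944, 359, 664, 625, -, -, -, -, -]

2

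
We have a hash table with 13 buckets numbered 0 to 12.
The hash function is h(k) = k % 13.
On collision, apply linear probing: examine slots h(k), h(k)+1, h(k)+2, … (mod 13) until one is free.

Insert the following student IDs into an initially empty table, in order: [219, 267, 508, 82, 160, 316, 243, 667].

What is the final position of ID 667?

8

Insert 219: h=11, slot 11 empty => index 11.
Insert 267: h=7, slot 7 empty => index 7.
Insert 508: h=1, slot 1 empty => index 1.
Insert 82: h=4, slot 4 empty => index 4.
Insert 160: h=4, slot 4 occupied => index 5.
Insert 316: h=4, slots 4,5 occupied => index 6.
Insert 243: h=9, slot 9 empty => index 9.
Insert 667: h=4, slots 4,5,6,7 occupied => index 8.
Table: [∅, 508, ∅, ∅, 82, 160, 316, 267, 667, 243, ∅, 219, ∅]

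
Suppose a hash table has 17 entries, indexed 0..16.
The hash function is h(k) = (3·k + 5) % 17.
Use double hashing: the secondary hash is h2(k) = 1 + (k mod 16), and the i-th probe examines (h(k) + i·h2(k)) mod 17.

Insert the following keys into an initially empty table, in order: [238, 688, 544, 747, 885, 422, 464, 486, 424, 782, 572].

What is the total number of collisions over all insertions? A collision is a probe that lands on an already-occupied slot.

Insert 238: h=5, slot 5 empty → index 5.
Insert 688: h=12, slot 12 empty → index 12.
Insert 544: h=5, h2=1, slot 5 occupied → index 6.
Insert 747: h=2, slot 2 empty → index 2.
Insert 885: h=8, slot 8 empty → index 8.
Insert 422: h=13, slot 13 empty → index 13.
Insert 464: h=3, slot 3 empty → index 3.
Insert 486: h=1, slot 1 empty → index 1.
Insert 424: h=2, h2=9, slot 2 occupied → index 11.
Insert 782: h=5, h2=15, slots 5,3,1 occupied → index 16.
Insert 572: h=4, slot 4 empty → index 4.
Table: [., 486, 747, 464, 572, 238, 544, ., 885, ., ., 424, 688, 422, ., ., 782]

5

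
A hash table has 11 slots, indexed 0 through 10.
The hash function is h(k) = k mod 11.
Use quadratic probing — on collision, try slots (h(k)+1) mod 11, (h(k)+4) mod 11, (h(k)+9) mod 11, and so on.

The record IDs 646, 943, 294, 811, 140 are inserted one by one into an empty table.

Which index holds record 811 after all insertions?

6

Insert 646: h=8, slot 8 empty → index 8.
Insert 943: h=8, slot 8 occupied → index 9.
Insert 294: h=8, slots 8,9 occupied → index 1.
Insert 811: h=8, slots 8,9,1 occupied → index 6.
Insert 140: h=8, slots 8,9,1,6 occupied → index 2.
Table: [_, 294, 140, _, _, _, 811, _, 646, 943, _]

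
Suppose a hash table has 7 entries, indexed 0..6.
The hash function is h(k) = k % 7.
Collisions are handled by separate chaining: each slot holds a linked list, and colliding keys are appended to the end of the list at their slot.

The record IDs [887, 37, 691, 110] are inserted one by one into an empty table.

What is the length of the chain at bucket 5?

3

887 → bucket 5
37 → bucket 2
691 → bucket 5 (collision)
110 → bucket 5 (collision)
Final buckets:
0: ∅
1: ∅
2: 37
3: ∅
4: ∅
5: 887 -> 691 -> 110
6: ∅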